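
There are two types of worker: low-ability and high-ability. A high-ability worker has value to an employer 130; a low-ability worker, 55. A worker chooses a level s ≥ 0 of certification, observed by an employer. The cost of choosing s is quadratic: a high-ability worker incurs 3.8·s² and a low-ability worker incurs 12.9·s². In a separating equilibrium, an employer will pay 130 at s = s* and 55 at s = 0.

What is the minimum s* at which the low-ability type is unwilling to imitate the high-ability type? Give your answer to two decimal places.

2.41

The low-ability type at s = 0 receives 55; imitating at s* yields 130 − 12.9·s*².
Indifference: 55 = 130 − 12.9·s*², so s*² = (130 − 55) / 12.9 ≈ 5.8140.
s* = √5.8140 ≈ 2.41.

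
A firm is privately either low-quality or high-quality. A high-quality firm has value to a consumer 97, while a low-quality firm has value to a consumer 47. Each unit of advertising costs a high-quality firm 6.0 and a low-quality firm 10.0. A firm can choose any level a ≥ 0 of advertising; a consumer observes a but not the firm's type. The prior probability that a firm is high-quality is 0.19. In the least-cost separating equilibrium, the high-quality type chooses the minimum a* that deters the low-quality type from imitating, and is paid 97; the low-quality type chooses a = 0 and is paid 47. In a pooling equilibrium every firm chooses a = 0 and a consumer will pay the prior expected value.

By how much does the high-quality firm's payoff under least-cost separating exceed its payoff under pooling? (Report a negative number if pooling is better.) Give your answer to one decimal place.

Least-cost separating signal: a* solves 47 = 97 − 10.0·a*, so a* = (97 − 47)/10.0 = 5.
High-quality type's separating payoff: 97 − 6.0 × a* = 97 − 6.0 × (97 − 47)/10.0 = 97 − 300/10.0 = 67.
Pooling payoff: 0.19 × 97 + 0.81 × 47 = 56.5.
Difference: 67 − 56.5 = 10.5.
The high-quality type prefers to separate.

10.5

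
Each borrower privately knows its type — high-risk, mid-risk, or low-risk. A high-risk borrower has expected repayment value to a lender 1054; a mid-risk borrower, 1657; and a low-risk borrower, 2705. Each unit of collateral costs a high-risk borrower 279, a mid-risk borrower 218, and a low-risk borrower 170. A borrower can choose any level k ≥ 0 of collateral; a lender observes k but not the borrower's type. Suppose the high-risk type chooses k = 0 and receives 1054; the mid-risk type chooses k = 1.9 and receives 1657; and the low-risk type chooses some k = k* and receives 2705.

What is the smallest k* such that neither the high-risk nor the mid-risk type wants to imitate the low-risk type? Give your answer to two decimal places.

6.71

High-risk type (on-path payoff 1054) won't mimic when 1054 ≥ 2705 − 279·k*, i.e. k* ≥ 5.92.
Mid-risk type (on-path payoff 1657 − 218×1.9 = 1242.8) won't mimic when 1242.8 ≥ 2705 − 218·k*, i.e. k* ≥ 6.71.
Both must hold, so k* = max(5.92, 6.71) = 6.71. The mid-risk type's constraint binds.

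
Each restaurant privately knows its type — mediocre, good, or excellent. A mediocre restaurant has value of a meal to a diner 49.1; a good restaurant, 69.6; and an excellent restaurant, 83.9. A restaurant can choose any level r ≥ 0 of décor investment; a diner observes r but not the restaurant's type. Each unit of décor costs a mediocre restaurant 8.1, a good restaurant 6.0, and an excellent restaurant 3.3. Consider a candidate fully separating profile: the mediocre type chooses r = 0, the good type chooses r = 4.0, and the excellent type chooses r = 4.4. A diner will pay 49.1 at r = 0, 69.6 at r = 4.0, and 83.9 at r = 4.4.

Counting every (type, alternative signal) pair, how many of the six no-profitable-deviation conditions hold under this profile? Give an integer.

4

Good (own payoff 69.6 − 6.0×4.0 = 45.6): to r=0 gives 49.1 → profitable ✗; to r=4.4 gives 83.9 − 6.0×4.4 = 57.5 → profitable ✗.
Mediocre (own payoff 49.1): to r=4.0 gives 69.6 − 8.1×4.0 = 37.2 → no gain ✓; to r=4.4 gives 83.9 − 8.1×4.4 = 48.26 → no gain ✓.
Excellent (own payoff 83.9 − 3.3×4.4 = 69.38): to r=0 gives 49.1 → no gain ✓; to r=4.0 gives 69.6 − 3.3×4.0 = 56.4 → no gain ✓.
4 of the 6 constraints hold; not an equilibrium.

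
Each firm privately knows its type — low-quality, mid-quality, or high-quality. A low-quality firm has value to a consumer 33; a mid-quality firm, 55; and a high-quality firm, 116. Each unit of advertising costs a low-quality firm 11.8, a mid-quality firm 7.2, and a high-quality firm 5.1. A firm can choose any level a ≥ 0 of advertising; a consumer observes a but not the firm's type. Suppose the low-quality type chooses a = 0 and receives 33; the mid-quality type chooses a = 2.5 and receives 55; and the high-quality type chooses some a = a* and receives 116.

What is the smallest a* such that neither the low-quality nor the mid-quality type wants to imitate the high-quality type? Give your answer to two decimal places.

Mid-quality type (on-path payoff 55 − 7.2×2.5 = 37) won't mimic when 37 ≥ 116 − 7.2·a*, i.e. a* ≥ 10.97.
Low-quality type (on-path payoff 33) won't mimic when 33 ≥ 116 − 11.8·a*, i.e. a* ≥ 7.03.
Both must hold, so a* = max(7.03, 10.97) = 10.97. The mid-quality type's constraint binds.

10.97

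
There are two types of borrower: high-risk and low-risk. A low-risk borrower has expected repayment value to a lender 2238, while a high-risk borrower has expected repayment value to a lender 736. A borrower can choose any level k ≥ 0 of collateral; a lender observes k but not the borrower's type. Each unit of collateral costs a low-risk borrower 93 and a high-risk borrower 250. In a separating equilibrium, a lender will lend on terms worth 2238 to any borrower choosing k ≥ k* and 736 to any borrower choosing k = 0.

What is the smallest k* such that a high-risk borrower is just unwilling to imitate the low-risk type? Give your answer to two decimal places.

A high-risk borrower choosing k = 0 receives 736.
Imitating at k* instead would pay 2238 at cost 250·k*, netting 2238 − 250·k*.
Indifference: 736 = 2238 − 250·k*, so k* = (2238 − 736) / 250 ≈ 6.01.
At k* the high-risk type's incentive constraint just binds; the low-risk type strictly prefers k* since its per-unit cost is lower.

6.01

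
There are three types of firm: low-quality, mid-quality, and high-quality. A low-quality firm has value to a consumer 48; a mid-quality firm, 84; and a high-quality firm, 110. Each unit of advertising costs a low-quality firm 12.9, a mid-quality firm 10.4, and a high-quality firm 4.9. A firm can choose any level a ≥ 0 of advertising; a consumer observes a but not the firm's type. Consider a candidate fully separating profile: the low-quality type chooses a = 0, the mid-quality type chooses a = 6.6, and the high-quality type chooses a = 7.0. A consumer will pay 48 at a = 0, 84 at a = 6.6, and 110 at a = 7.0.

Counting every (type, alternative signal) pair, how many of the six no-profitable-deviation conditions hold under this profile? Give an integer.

4

Mid-quality (own payoff 84 − 10.4×6.6 = 15.36): to a=0 gives 48 → profitable ✗; to a=7.0 gives 110 − 10.4×7.0 = 37.2 → profitable ✗.
Low-quality (own payoff 48): to a=6.6 gives 84 − 12.9×6.6 = -1.14 → no gain ✓; to a=7.0 gives 110 − 12.9×7.0 = 19.7 → no gain ✓.
High-quality (own payoff 110 − 4.9×7.0 = 75.7): to a=0 gives 48 → no gain ✓; to a=6.6 gives 84 − 4.9×6.6 = 51.66 → no gain ✓.
4 of the 6 constraints hold; not an equilibrium.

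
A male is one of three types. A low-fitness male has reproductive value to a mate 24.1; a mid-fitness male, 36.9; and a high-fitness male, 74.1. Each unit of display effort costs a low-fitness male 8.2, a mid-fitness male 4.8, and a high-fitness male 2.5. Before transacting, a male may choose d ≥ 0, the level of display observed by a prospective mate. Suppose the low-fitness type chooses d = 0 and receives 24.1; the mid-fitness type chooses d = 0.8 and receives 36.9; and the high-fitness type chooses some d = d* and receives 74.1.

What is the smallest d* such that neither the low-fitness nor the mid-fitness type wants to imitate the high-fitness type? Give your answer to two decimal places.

8.55

Mid-fitness type (on-path payoff 36.9 − 4.8×0.8 = 33.06) won't mimic when 33.06 ≥ 74.1 − 4.8·d*, i.e. d* ≥ 8.55.
Low-fitness type (on-path payoff 24.1) won't mimic when 24.1 ≥ 74.1 − 8.2·d*, i.e. d* ≥ 6.10.
Both must hold, so d* = max(6.10, 8.55) = 8.55. The mid-fitness type's constraint binds.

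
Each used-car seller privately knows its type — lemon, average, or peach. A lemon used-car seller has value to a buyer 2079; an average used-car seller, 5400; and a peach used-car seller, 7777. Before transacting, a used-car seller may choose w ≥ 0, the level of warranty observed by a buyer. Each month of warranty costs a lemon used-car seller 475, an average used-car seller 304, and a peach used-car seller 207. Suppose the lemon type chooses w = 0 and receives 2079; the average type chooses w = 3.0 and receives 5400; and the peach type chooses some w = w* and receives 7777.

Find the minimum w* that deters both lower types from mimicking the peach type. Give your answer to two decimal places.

Lemon type (on-path payoff 2079) won't mimic when 2079 ≥ 7777 − 475·w*, i.e. w* ≥ 12.00.
Average type (on-path payoff 5400 − 304×3.0 = 4488) won't mimic when 4488 ≥ 7777 − 304·w*, i.e. w* ≥ 10.82.
Both must hold, so w* = max(12.00, 10.82) = 12.00. The lemon type's constraint binds.

12.00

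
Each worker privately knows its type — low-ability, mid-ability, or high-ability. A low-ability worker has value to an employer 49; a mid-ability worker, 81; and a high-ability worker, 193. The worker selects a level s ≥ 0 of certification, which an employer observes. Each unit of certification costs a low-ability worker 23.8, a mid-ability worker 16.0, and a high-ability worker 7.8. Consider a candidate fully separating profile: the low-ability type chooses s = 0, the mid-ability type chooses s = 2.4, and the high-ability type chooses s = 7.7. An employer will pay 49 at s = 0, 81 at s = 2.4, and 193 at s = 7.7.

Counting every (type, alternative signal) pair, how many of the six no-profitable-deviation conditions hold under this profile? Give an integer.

Low-ability (own payoff 49): to s=2.4 gives 81 − 23.8×2.4 = 23.88 → no gain ✓; to s=7.7 gives 193 − 23.8×7.7 = 9.74 → no gain ✓.
High-ability (own payoff 193 − 7.8×7.7 = 132.94): to s=0 gives 49 → no gain ✓; to s=2.4 gives 81 − 7.8×2.4 = 62.28 → no gain ✓.
Mid-ability (own payoff 81 − 16.0×2.4 = 42.6): to s=0 gives 49 → profitable ✗; to s=7.7 gives 193 − 16.0×7.7 = 69.8 → profitable ✗.
4 of the 6 constraints hold; not an equilibrium.

4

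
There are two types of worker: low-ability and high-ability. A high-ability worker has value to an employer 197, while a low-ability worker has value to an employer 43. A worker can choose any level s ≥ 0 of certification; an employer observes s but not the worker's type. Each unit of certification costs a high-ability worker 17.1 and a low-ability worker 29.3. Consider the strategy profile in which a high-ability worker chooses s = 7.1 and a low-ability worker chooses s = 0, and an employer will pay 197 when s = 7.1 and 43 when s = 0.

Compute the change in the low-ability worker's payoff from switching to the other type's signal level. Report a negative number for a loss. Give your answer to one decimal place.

-54.0

Playing s = 0 the low-ability worker receives 43.
Deviating to s = 7.1 brings payment 197 at cost 29.3 × 7.1 = 208.03, netting -11.03.
Gain from deviating: -11.03 − 43 = -54.03, i.e. -54.0 to one decimal place.
The gain is negative, so the low-ability type's incentive-compatibility constraint is satisfied.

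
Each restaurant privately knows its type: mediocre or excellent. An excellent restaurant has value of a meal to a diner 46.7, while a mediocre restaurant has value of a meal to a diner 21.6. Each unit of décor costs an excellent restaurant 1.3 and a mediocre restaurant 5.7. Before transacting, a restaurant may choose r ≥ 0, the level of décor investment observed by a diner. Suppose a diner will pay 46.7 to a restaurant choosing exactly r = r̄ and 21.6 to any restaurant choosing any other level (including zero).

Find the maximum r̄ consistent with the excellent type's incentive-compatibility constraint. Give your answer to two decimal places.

Choosing r̄ yields the excellent type 46.7 − 1.3·r̄; choosing zero yields 21.6.
The excellent type is indifferent at 46.7 − 1.3·r̄ = 21.6, i.e. r̄ = (46.7 − 21.6) / 1.3 ≈ 19.31.
For any r̄ above 19.31 the excellent type would rather pool at zero, so separation collapses.

19.31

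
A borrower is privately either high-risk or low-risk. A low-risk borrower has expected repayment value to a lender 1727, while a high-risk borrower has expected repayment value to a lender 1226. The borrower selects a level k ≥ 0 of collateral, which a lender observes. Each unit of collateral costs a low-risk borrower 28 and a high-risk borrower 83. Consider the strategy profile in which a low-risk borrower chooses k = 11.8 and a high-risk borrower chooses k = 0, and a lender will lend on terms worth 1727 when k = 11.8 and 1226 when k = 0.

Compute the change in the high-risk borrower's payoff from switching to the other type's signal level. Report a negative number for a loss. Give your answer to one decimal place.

Playing k = 0 the high-risk borrower receives 1226.
Deviating to k = 11.8 brings payment 1727 at cost 83 × 11.8 = 979.4, netting 747.6.
Gain from deviating: 747.6 − 1226 = -478.4.
The gain is negative, so the high-risk type's incentive-compatibility constraint is satisfied.

-478.4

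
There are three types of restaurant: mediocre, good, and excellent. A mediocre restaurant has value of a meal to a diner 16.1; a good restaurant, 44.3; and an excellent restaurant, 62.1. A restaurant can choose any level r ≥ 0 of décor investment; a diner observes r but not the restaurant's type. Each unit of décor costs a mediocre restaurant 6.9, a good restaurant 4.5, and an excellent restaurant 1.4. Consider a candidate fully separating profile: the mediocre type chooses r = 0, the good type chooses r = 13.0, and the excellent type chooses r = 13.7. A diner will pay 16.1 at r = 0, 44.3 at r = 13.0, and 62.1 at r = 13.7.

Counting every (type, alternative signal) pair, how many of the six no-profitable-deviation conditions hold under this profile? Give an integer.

4

Good (own payoff 44.3 − 4.5×13.0 = -14.2): to r=0 gives 16.1 → profitable ✗; to r=13.7 gives 62.1 − 4.5×13.7 = 0.45 → profitable ✗.
Excellent (own payoff 62.1 − 1.4×13.7 = 42.92): to r=0 gives 16.1 → no gain ✓; to r=13.0 gives 44.3 − 1.4×13.0 = 26.1 → no gain ✓.
Mediocre (own payoff 16.1): to r=13.0 gives 44.3 − 6.9×13.0 = -45.4 → no gain ✓; to r=13.7 gives 62.1 − 6.9×13.7 = -32.43 → no gain ✓.
4 of the 6 constraints hold; not an equilibrium.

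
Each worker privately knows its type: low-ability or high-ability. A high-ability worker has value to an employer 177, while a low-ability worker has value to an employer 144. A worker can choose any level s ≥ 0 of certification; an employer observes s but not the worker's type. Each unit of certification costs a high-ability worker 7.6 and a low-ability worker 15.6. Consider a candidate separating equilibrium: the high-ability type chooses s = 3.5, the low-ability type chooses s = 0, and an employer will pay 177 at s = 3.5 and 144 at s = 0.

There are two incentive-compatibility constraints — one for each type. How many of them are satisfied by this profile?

2

High-ability type: signal → 177 − 7.6 × 3.5 = 150.4; deviate to 0 → 144. IC holds (150.4 ≥ 144).
Low-ability type: stay at 0 → 144; mimic → 177 − 15.6 × 3.5 = 122.4. IC holds (144 ≥ 122.4).
2 of 2 constraints hold, so this is a separating equilibrium.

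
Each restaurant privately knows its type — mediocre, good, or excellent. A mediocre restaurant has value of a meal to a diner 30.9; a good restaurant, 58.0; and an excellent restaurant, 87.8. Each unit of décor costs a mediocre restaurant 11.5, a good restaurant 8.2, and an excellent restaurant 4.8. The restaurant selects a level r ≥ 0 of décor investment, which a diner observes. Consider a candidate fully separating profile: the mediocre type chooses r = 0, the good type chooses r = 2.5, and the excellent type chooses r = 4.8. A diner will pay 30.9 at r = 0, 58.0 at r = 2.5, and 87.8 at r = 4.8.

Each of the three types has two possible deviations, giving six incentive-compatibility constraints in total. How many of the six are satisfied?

4

Good (own payoff 58.0 − 8.2×2.5 = 37.5): to r=0 gives 30.9 → no gain ✓; to r=4.8 gives 87.8 − 8.2×4.8 = 48.44 → profitable ✗.
Mediocre (own payoff 30.9): to r=2.5 gives 58.0 − 11.5×2.5 = 29.25 → no gain ✓; to r=4.8 gives 87.8 − 11.5×4.8 = 32.6 → profitable ✗.
Excellent (own payoff 87.8 − 4.8×4.8 = 64.76): to r=0 gives 30.9 → no gain ✓; to r=2.5 gives 58.0 − 4.8×2.5 = 46 → no gain ✓.
4 of the 6 constraints hold; not an equilibrium.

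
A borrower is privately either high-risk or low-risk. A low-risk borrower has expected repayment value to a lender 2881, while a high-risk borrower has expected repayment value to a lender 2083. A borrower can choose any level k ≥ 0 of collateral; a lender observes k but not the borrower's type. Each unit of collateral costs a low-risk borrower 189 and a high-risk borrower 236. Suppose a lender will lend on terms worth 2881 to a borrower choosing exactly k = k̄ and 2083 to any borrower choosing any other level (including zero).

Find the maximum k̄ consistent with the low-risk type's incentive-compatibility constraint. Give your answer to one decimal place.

4.2

Choosing k̄ yields the low-risk type 2881 − 189·k̄; choosing zero yields 2083.
The low-risk type is indifferent at 2881 − 189·k̄ = 2083, i.e. k̄ = (2881 − 2083) / 189 ≈ 4.2.
For any k̄ above 4.2 the low-risk type would rather pool at zero, so separation collapses.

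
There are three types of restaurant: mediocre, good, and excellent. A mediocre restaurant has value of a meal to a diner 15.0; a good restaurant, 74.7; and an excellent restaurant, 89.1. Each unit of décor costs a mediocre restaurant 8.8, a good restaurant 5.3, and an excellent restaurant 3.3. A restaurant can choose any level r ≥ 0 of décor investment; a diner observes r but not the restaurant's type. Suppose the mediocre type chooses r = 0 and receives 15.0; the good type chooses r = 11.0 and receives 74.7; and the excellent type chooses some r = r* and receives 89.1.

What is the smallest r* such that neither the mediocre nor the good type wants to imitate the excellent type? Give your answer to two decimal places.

13.72

Mediocre type (on-path payoff 15.0) won't mimic when 15.0 ≥ 89.1 − 8.8·r*, i.e. r* ≥ 8.42.
Good type (on-path payoff 74.7 − 5.3×11.0 = 16.4) won't mimic when 16.4 ≥ 89.1 − 5.3·r*, i.e. r* ≥ 13.72.
Both must hold, so r* = max(8.42, 13.72) = 13.72. The good type's constraint binds.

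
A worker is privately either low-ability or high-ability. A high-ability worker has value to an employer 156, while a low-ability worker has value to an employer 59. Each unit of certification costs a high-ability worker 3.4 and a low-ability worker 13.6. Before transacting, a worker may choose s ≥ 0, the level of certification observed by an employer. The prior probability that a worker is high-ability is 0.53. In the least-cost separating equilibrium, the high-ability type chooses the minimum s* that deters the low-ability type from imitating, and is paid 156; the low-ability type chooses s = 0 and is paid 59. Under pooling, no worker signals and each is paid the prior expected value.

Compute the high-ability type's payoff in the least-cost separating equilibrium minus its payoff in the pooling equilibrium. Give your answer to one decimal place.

Least-cost separating signal: s* solves 59 = 156 − 13.6·s*, so s* = (156 − 59)/13.6 ≈ 7.1324.
High-ability type's separating payoff: 156 − 3.4 × s* = 156 − 3.4 × (156 − 59)/13.6 = 156 − 329.8/13.6 = 131.75.
Pooling payoff: 0.53 × 156 + 0.47 × 59 = 110.41.
Difference: 131.75 − 110.41 = 21.34, i.e. 21.3 to one decimal place.
The high-ability type prefers to separate.

21.3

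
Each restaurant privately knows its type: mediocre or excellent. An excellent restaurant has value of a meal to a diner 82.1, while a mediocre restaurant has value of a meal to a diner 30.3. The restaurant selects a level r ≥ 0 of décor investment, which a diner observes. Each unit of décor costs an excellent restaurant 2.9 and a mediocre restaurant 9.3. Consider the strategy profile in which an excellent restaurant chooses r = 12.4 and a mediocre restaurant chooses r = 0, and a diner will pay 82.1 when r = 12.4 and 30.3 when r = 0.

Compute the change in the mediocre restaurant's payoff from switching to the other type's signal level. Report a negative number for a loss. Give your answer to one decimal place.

-63.5

Playing r = 0 the mediocre restaurant receives 30.3.
Deviating to r = 12.4 brings payment 82.1 at cost 9.3 × 12.4 = 115.32, netting -33.22.
Gain from deviating: -33.22 − 30.3 = -63.52, i.e. -63.5 to one decimal place.
The gain is negative, so the mediocre type's incentive-compatibility constraint is satisfied.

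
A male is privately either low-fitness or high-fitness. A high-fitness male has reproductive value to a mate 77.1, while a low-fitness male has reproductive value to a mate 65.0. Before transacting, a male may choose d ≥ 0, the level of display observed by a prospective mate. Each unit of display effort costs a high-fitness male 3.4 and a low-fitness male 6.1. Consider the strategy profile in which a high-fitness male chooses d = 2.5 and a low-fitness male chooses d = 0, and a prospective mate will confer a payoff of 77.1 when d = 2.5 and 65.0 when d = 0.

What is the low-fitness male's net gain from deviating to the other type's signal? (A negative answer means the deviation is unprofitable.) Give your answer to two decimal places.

Playing d = 0 the low-fitness male receives 65.0.
Deviating to d = 2.5 brings payment 77.1 at cost 6.1 × 2.5 = 15.25, netting 61.85.
Gain from deviating: 61.85 − 65.0 = -3.15.
The gain is negative, so the low-fitness type's incentive-compatibility constraint is satisfied.

-3.15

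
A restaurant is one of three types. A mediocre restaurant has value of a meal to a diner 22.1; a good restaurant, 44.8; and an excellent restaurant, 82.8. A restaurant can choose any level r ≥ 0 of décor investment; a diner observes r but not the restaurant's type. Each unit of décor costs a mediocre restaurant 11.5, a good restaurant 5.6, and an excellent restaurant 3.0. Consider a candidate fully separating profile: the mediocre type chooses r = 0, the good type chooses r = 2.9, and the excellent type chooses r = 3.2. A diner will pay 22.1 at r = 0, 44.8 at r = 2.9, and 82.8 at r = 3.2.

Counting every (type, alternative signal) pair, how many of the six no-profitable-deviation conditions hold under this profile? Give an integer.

4

Excellent (own payoff 82.8 − 3.0×3.2 = 73.2): to r=0 gives 22.1 → no gain ✓; to r=2.9 gives 44.8 − 3.0×2.9 = 36.1 → no gain ✓.
Mediocre (own payoff 22.1): to r=2.9 gives 44.8 − 11.5×2.9 = 11.45 → no gain ✓; to r=3.2 gives 82.8 − 11.5×3.2 = 46 → profitable ✗.
Good (own payoff 44.8 − 5.6×2.9 = 28.56): to r=0 gives 22.1 → no gain ✓; to r=3.2 gives 82.8 − 5.6×3.2 = 64.88 → profitable ✗.
4 of the 6 constraints hold; not an equilibrium.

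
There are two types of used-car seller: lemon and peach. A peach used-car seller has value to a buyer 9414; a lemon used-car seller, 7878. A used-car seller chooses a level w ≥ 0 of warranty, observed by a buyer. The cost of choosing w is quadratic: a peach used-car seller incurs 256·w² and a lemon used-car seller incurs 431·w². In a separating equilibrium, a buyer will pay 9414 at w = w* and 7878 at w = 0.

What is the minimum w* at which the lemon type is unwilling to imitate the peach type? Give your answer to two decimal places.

1.89

The lemon type at w = 0 receives 7878; imitating at w* yields 9414 − 431·w*².
Indifference: 7878 = 9414 − 431·w*², so w*² = (9414 − 7878) / 431 ≈ 3.5638.
w* = √3.5638 ≈ 1.89.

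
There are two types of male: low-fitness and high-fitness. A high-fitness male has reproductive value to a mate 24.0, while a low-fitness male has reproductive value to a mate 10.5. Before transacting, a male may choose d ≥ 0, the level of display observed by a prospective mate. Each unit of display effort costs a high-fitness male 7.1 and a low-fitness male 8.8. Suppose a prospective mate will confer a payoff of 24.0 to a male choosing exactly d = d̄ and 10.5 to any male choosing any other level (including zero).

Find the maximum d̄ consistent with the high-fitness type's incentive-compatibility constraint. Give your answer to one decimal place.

Choosing d̄ yields the high-fitness type 24.0 − 7.1·d̄; choosing zero yields 10.5.
The high-fitness type is indifferent at 24.0 − 7.1·d̄ = 10.5, i.e. d̄ = (24.0 − 10.5) / 7.1 ≈ 1.9.
For any d̄ above 1.9 the high-fitness type would rather pool at zero, so separation collapses.

1.9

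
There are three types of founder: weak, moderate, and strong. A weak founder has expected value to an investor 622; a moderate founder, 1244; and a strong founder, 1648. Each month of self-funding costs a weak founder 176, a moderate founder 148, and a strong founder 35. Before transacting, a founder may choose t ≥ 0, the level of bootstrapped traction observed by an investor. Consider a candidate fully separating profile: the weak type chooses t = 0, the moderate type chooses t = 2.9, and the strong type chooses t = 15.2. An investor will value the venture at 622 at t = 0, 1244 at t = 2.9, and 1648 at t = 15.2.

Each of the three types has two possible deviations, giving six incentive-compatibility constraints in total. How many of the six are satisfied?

4

Weak (own payoff 622): to t=2.9 gives 1244 − 176×2.9 = 733.6 → profitable ✗; to t=15.2 gives 1648 − 176×15.2 = -1027.2 → no gain ✓.
Strong (own payoff 1648 − 35×15.2 = 1116): to t=0 gives 622 → no gain ✓; to t=2.9 gives 1244 − 35×2.9 = 1142.5 → profitable ✗.
Moderate (own payoff 1244 − 148×2.9 = 814.8): to t=0 gives 622 → no gain ✓; to t=15.2 gives 1648 − 148×15.2 = -601.6 → no gain ✓.
4 of the 6 constraints hold; not an equilibrium.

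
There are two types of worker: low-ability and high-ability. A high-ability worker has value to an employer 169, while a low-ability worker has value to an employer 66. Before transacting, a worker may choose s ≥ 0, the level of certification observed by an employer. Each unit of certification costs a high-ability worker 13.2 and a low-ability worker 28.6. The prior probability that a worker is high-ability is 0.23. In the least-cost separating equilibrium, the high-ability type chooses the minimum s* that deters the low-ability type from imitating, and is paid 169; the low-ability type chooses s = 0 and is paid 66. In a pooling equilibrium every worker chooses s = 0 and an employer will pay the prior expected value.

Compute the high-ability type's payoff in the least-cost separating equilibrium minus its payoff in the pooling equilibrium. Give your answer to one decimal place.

Least-cost separating signal: s* solves 66 = 169 − 28.6·s*, so s* = (169 − 66)/28.6 ≈ 3.6014.
High-ability type's separating payoff: 169 − 13.2 × s* = 169 − 13.2 × (169 − 66)/28.6 = 169 − 1359.6/28.6 ≈ 121.462.
Pooling payoff: 0.23 × 169 + 0.77 × 66 = 89.69.
Difference: 121.462 − 89.69 = 31.772, i.e. 31.8 to one decimal place.
The high-ability type prefers to separate.

31.8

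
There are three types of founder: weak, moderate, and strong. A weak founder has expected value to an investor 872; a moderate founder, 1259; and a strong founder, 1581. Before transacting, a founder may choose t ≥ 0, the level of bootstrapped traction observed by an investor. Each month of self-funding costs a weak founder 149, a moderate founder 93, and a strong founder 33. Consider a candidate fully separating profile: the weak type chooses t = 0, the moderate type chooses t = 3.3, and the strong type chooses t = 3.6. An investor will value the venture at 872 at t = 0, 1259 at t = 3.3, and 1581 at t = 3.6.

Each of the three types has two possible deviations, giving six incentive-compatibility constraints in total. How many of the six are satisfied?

Moderate (own payoff 1259 − 93×3.3 = 952.1): to t=0 gives 872 → no gain ✓; to t=3.6 gives 1581 − 93×3.6 = 1246.2 → profitable ✗.
Strong (own payoff 1581 − 33×3.6 = 1462.2): to t=0 gives 872 → no gain ✓; to t=3.3 gives 1259 − 33×3.3 = 1150.1 → no gain ✓.
Weak (own payoff 872): to t=3.3 gives 1259 − 149×3.3 = 767.3 → no gain ✓; to t=3.6 gives 1581 − 149×3.6 = 1044.6 → profitable ✗.
4 of the 6 constraints hold; not an equilibrium.

4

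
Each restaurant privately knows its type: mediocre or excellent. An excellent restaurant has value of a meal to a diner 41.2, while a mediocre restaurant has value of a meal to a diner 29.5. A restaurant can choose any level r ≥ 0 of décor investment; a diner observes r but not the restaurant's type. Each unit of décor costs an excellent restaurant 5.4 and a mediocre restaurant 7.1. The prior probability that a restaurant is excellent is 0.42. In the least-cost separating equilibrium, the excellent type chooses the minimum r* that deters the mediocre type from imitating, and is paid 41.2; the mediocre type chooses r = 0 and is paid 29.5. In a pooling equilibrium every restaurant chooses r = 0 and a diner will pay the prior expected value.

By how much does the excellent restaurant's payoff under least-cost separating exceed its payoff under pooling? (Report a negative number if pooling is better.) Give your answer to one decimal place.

Least-cost separating signal: r* solves 29.5 = 41.2 − 7.1·r*, so r* = (41.2 − 29.5)/7.1 ≈ 1.6479.
Excellent type's separating payoff: 41.2 − 5.4 × r* = 41.2 − 5.4 × (41.2 − 29.5)/7.1 = 41.2 − 63.18/7.1 ≈ 32.301.
Pooling payoff: 0.42 × 41.2 + 0.58 × 29.5 = 34.414.
Difference: 32.301 − 34.414 = -2.113, i.e. -2.1 to one decimal place.
The excellent type would prefer the pooling outcome.

-2.1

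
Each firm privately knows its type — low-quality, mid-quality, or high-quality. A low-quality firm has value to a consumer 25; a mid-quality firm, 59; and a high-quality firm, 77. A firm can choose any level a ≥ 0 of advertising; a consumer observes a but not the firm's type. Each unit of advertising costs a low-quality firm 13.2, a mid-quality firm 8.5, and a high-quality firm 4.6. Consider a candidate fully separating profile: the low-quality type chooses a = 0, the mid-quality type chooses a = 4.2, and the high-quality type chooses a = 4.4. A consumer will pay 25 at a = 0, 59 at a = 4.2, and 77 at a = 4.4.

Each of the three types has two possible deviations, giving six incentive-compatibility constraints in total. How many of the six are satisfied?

Low-quality (own payoff 25): to a=4.2 gives 59 − 13.2×4.2 = 3.56 → no gain ✓; to a=4.4 gives 77 − 13.2×4.4 = 18.92 → no gain ✓.
Mid-quality (own payoff 59 − 8.5×4.2 = 23.3): to a=0 gives 25 → profitable ✗; to a=4.4 gives 77 − 8.5×4.4 = 39.6 → profitable ✗.
High-quality (own payoff 77 − 4.6×4.4 = 56.76): to a=0 gives 25 → no gain ✓; to a=4.2 gives 59 − 4.6×4.2 = 39.68 → no gain ✓.
4 of the 6 constraints hold; not an equilibrium.

4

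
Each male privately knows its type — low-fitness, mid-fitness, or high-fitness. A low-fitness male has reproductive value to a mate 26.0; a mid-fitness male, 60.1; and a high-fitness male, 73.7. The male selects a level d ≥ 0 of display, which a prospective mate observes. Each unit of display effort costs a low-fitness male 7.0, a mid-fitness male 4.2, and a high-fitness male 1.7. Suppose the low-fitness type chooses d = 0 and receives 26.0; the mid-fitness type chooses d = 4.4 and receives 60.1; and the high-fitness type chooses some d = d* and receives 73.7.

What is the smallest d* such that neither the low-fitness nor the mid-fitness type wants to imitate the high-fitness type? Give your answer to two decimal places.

7.64

Low-fitness type (on-path payoff 26.0) won't mimic when 26.0 ≥ 73.7 − 7.0·d*, i.e. d* ≥ 6.81.
Mid-fitness type (on-path payoff 60.1 − 4.2×4.4 = 41.62) won't mimic when 41.62 ≥ 73.7 − 4.2·d*, i.e. d* ≥ 7.64.
Both must hold, so d* = max(6.81, 7.64) = 7.64. The mid-fitness type's constraint binds.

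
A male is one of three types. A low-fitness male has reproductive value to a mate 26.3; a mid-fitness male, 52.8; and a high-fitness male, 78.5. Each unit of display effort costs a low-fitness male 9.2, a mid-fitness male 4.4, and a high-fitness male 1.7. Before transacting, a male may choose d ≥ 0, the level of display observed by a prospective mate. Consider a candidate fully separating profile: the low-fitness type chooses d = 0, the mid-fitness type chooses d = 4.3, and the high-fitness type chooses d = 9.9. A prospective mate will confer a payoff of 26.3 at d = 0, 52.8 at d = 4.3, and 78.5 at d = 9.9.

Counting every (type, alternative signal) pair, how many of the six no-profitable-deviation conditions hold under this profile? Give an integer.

Mid-fitness (own payoff 52.8 − 4.4×4.3 = 33.88): to d=0 gives 26.3 → no gain ✓; to d=9.9 gives 78.5 − 4.4×9.9 = 34.94 → profitable ✗.
High-fitness (own payoff 78.5 − 1.7×9.9 = 61.67): to d=0 gives 26.3 → no gain ✓; to d=4.3 gives 52.8 − 1.7×4.3 = 45.49 → no gain ✓.
Low-fitness (own payoff 26.3): to d=4.3 gives 52.8 − 9.2×4.3 = 13.24 → no gain ✓; to d=9.9 gives 78.5 − 9.2×9.9 = -12.58 → no gain ✓.
5 of the 6 constraints hold; not an equilibrium.

5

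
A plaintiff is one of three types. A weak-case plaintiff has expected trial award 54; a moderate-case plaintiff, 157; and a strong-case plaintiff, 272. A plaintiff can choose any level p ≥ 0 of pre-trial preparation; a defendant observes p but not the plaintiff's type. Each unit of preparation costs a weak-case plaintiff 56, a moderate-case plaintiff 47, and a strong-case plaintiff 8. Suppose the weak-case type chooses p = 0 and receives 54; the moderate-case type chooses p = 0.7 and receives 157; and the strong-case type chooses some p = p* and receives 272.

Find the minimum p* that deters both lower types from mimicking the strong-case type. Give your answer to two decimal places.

Moderate-case type (on-path payoff 157 − 47×0.7 = 124.1) won't mimic when 124.1 ≥ 272 − 47·p*, i.e. p* ≥ 3.15.
Weak-case type (on-path payoff 54) won't mimic when 54 ≥ 272 − 56·p*, i.e. p* ≥ 3.89.
Both must hold, so p* = max(3.89, 3.15) = 3.89. The weak-case type's constraint binds.

3.89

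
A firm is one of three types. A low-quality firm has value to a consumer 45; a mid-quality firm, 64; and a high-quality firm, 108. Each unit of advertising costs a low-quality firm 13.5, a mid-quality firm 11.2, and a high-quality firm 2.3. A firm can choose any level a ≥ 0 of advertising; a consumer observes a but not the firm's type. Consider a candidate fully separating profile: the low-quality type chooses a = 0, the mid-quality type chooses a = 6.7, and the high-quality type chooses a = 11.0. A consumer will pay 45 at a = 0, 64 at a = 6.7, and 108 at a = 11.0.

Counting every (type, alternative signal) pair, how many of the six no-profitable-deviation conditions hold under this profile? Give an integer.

High-quality (own payoff 108 − 2.3×11.0 = 82.7): to a=0 gives 45 → no gain ✓; to a=6.7 gives 64 − 2.3×6.7 = 48.59 → no gain ✓.
Low-quality (own payoff 45): to a=6.7 gives 64 − 13.5×6.7 = -26.45 → no gain ✓; to a=11.0 gives 108 − 13.5×11.0 = -40.5 → no gain ✓.
Mid-quality (own payoff 64 − 11.2×6.7 = -11.04): to a=0 gives 45 → profitable ✗; to a=11.0 gives 108 − 11.2×11.0 = -15.2 → no gain ✓.
5 of the 6 constraints hold; not an equilibrium.

5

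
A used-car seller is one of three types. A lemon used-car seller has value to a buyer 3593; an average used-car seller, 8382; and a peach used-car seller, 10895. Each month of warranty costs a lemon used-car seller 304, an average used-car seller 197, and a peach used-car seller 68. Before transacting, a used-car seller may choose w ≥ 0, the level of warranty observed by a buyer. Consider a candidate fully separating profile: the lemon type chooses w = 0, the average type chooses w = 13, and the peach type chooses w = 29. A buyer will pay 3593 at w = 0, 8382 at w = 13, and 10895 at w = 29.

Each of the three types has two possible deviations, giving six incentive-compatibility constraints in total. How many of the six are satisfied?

5

Peach (own payoff 10895 − 68×29 = 8923): to w=0 gives 3593 → no gain ✓; to w=13 gives 8382 − 68×13 = 7498 → no gain ✓.
Average (own payoff 8382 − 197×13 = 5821): to w=0 gives 3593 → no gain ✓; to w=29 gives 10895 − 197×29 = 5182 → no gain ✓.
Lemon (own payoff 3593): to w=13 gives 8382 − 304×13 = 4430 → profitable ✗; to w=29 gives 10895 − 304×29 = 2079 → no gain ✓.
5 of the 6 constraints hold; not an equilibrium.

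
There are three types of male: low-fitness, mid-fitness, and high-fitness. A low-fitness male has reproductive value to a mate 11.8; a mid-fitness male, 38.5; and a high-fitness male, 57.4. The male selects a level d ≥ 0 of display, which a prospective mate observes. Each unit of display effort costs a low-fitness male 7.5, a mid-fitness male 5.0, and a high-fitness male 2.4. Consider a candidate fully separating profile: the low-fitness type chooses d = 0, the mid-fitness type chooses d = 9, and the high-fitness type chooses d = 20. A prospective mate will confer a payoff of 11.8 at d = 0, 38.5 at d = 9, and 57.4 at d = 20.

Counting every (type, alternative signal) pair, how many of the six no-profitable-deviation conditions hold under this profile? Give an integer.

3

Mid-fitness (own payoff 38.5 − 5.0×9 = -6.5): to d=0 gives 11.8 → profitable ✗; to d=20 gives 57.4 − 5.0×20 = -42.6 → no gain ✓.
Low-fitness (own payoff 11.8): to d=9 gives 38.5 − 7.5×9 = -29 → no gain ✓; to d=20 gives 57.4 − 7.5×20 = -92.6 → no gain ✓.
High-fitness (own payoff 57.4 − 2.4×20 = 9.4): to d=0 gives 11.8 → profitable ✗; to d=9 gives 38.5 − 2.4×9 = 16.9 → profitable ✗.
3 of the 6 constraints hold; not an equilibrium.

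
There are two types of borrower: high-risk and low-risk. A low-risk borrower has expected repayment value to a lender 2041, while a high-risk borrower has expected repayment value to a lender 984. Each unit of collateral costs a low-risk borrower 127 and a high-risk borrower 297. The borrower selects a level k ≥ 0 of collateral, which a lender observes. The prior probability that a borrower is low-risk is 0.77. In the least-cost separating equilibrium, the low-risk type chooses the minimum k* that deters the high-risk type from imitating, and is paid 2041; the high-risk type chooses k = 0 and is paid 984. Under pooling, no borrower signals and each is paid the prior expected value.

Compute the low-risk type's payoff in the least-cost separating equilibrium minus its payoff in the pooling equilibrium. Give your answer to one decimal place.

Least-cost separating signal: k* solves 984 = 2041 − 297·k*, so k* = (2041 − 984)/297 ≈ 3.5589.
Low-risk type's separating payoff: 2041 − 127 × k* = 2041 − 127 × (2041 − 984)/297 = 2041 − 134239/297 ≈ 1589.017.
Pooling payoff: 0.77 × 2041 + 0.23 × 984 = 1797.89.
Difference: 1589.017 − 1797.89 = -208.873, i.e. -208.9 to one decimal place.
The low-risk type would prefer the pooling outcome.

-208.9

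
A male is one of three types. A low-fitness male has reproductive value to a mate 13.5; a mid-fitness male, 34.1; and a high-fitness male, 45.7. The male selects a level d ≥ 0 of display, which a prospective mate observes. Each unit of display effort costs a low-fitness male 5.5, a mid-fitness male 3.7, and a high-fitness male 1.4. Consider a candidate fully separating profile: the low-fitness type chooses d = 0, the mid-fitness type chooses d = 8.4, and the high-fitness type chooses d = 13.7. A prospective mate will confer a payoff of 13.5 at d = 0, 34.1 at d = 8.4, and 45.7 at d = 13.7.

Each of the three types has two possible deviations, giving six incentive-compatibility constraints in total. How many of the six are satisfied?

5

Low-fitness (own payoff 13.5): to d=8.4 gives 34.1 − 5.5×8.4 = -12.1 → no gain ✓; to d=13.7 gives 45.7 − 5.5×13.7 = -29.65 → no gain ✓.
Mid-fitness (own payoff 34.1 − 3.7×8.4 = 3.02): to d=0 gives 13.5 → profitable ✗; to d=13.7 gives 45.7 − 3.7×13.7 = -4.99 → no gain ✓.
High-fitness (own payoff 45.7 − 1.4×13.7 = 26.52): to d=0 gives 13.5 → no gain ✓; to d=8.4 gives 34.1 − 1.4×8.4 = 22.34 → no gain ✓.
5 of the 6 constraints hold; not an equilibrium.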